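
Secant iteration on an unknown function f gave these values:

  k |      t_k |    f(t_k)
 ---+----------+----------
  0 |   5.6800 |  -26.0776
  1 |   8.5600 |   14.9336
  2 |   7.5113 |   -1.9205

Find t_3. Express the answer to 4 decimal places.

t_3 = 7.5113 − (-1.9205)·(7.5113 − 8.5600) / (-1.9205 − 14.9336)
   = 7.5113 − (2.014028)/(-16.854100) = 7.630798

7.6308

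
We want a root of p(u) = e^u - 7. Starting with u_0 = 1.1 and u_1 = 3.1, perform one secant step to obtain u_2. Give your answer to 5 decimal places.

p(1.1) = -3.9958340, p(3.1) = 15.1979513
u_2 = 3.1000000 − 15.1979513·(3.1000000 − 1.1000000) / (15.1979513 − (-3.9958340)) = 3.1000000 − (30.3959026)/(19.1937853) = 1.5163675

1.51637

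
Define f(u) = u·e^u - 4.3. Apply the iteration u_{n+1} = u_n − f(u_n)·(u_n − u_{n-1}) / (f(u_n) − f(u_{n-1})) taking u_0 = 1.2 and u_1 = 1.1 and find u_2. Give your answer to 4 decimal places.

1.2465

f(1.2) = -0.315860, f(1.1) = -0.995417
u_2 = 1.100000 − (-0.995417)·(1.100000 − 1.200000) / (-0.995417 − (-0.315860)) = 1.100000 − (0.099542)/(-0.679558) = 1.246480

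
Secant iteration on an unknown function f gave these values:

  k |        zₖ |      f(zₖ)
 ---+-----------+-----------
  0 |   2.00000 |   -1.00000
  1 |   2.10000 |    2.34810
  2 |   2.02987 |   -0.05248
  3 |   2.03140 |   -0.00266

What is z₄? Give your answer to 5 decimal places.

2.03148

z₄ = 2.03140 − (-0.00266)·(2.03140 − 2.02987) / (-0.00266 − (-0.05248))
   = 2.03140 − (-0.0000041)/(0.0498200) = 2.0314817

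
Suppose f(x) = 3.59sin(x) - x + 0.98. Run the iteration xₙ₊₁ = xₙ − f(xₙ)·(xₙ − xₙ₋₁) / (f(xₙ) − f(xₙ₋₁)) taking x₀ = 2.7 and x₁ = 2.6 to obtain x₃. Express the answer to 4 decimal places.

2.6559

f(2.7) = -0.185706, f(2.6) = 0.230650
x₂ = 2.600000 − 0.230650·(2.600000 − 2.700000) / (0.230650 − (-0.185706)) = 2.600000 − (-0.023065)/(0.416356) = 2.655397
f(2.655397) = 0.002086
x₃ = 2.655397 − 0.002086·(2.655397 − 2.600000) / (0.002086 − 0.230650) = 2.655397 − (0.000116)/(-0.228564) = 2.655903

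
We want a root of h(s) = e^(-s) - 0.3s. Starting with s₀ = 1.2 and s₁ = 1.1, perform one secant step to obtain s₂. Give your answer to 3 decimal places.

h(1.2) = -0.05881, h(1.1) = 0.00287
s₂ = 1.10000 − 0.00287·(1.10000 − 1.20000) / (0.00287 − (-0.05881)) = 1.10000 − (-0.00029)/(0.06168) = 1.10466

1.105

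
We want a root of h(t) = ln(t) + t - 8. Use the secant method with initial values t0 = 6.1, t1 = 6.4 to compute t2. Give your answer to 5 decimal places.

h(6.1) = -0.0917112, h(6.4) = 0.2562980
t2 = 6.4000000 − 0.2562980·(6.4000000 − 6.1000000) / (0.2562980 − (-0.0917112)) = 6.4000000 − (0.0768894)/(0.3480092) = 6.1790593

6.17906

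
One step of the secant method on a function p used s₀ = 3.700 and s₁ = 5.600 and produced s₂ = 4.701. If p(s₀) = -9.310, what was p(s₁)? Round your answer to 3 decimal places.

The secant line through (3.700, -9.310) and (5.600, p(s₁)) crosses zero at s₂ = 4.701.
So (3.700, -9.310), (5.600, p(s₁)), (4.701, 0) are collinear:
p(s₁) = -9.310 · (5.600 − 4.701) / (3.700 − 4.701) = -9.310 · (0.89900)/(-1.00100) = 8.36133

8.361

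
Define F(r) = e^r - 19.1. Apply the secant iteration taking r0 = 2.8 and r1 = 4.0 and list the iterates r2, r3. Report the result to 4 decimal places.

F(2.8) = -2.655353, F(4.0) = 35.498150
r2 = 4.000000 − 35.498150·(4.000000 − 2.800000) / (35.498150 − (-2.655353)) = 4.000000 − (42.597780)/(38.153503) = 2.883516
F(2.883516) = -1.222984
r3 = 2.883516 − (-1.222984)·(2.883516 − 4.000000) / (-1.222984 − 35.498150) = 2.883516 − (1.365442)/(-36.721134) = 2.920700

2.8835, 2.9207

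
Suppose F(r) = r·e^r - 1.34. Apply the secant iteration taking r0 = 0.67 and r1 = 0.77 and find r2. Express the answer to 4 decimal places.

F(0.67) = -0.030661, F(0.77) = 0.323020
r2 = 0.770000 − 0.323020·(0.770000 − 0.670000) / (0.323020 − (-0.030661)) = 0.770000 − (0.032302)/(0.353681) = 0.678669

0.6787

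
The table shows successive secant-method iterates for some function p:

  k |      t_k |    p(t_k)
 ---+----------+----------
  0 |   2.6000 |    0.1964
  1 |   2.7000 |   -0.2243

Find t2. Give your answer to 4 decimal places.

t2 = 2.7000 − (-0.2243)·(2.7000 − 2.6000) / (-0.2243 − 0.1964)
   = 2.7000 − (-0.022430)/(-0.420700) = 2.646684

2.6467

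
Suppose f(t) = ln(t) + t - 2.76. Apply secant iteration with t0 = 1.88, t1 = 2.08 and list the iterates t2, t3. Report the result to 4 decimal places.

f(1.88) = -0.248728, f(2.08) = 0.052368
t2 = 2.080000 − 0.052368·(2.080000 − 1.880000) / (0.052368 − (-0.248728)) = 2.080000 − (0.010474)/(0.301096) = 2.045215
f(2.045215) = 0.000718
t3 = 2.045215 − 0.000718·(2.045215 − 2.080000) / (0.000718 − 0.052368) = 2.045215 − (-0.000025)/(-0.051650) = 2.044731

2.0452, 2.0447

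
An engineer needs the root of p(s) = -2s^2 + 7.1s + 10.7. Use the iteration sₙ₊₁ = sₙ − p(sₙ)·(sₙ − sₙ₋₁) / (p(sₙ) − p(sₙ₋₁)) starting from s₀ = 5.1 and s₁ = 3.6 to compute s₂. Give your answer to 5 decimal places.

p(5.1) = -5.1100000, p(3.6) = 10.3400000
s₂ = 3.6000000 − 10.3400000·(3.6000000 − 5.1000000) / (10.3400000 − (-5.1100000)) = 3.6000000 − (-15.5100000)/(15.4500000) = 4.6038835

4.60388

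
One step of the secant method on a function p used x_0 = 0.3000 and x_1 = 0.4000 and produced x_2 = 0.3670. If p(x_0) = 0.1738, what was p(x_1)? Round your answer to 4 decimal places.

The secant line through (0.3000, 0.1738) and (0.4000, p(x_1)) crosses zero at x_2 = 0.3670.
So (0.3000, 0.1738), (0.4000, p(x_1)), (0.3670, 0) are collinear:
p(x_1) = 0.1738 · (0.4000 − 0.3670) / (0.3000 − 0.3670) = 0.1738 · (0.033000)/(-0.067000) = -0.085603

-0.0856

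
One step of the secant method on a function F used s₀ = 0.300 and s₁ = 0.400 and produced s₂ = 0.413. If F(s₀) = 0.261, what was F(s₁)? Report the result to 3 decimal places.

The secant line through (0.300, 0.261) and (0.400, F(s₁)) crosses zero at s₂ = 0.413.
So (0.300, 0.261), (0.400, F(s₁)), (0.413, 0) are collinear:
F(s₁) = 0.261 · (0.400 − 0.413) / (0.300 − 0.413) = 0.261 · (-0.01300)/(-0.11300) = 0.03003

0.030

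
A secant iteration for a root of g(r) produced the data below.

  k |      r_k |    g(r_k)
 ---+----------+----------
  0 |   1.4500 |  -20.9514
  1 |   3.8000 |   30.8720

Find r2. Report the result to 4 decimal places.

r2 = 3.8000 − 30.8720·(3.8000 − 1.4500) / (30.8720 − (-20.9514))
   = 3.8000 − (72.549200)/(51.823400) = 2.400069

2.4001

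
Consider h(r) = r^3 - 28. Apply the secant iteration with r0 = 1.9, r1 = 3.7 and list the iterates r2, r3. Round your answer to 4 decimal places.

2.7689, 2.9832

h(1.9) = -21.141000, h(3.7) = 22.653000
r2 = 3.700000 − 22.653000·(3.700000 − 1.900000) / (22.653000 − (-21.141000)) = 3.700000 − (40.775400)/(43.794000) = 2.768927
h(2.768927) = -6.770751
r3 = 2.768927 − (-6.770751)·(2.768927 − 3.700000) / (-6.770751 − 22.653000) = 2.768927 − (6.304062)/(-29.423751) = 2.983178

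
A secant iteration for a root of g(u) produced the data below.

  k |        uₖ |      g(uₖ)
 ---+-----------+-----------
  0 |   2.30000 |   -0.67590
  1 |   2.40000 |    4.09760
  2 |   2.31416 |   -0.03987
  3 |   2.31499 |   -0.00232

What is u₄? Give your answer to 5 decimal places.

2.31504

u₄ = 2.31499 − (-0.00232)·(2.31499 − 2.31416) / (-0.00232 − (-0.03987))
   = 2.31499 − (-0.0000019)/(0.0375500) = 2.3150413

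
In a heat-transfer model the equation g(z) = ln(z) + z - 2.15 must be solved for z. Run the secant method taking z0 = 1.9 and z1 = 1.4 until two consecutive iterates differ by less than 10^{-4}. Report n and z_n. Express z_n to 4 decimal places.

g(1.9) = 0.391854, g(1.4) = -0.413528
z2 = 1.400000 − (-0.413528)·(-0.500000)/(-0.805382) = 1.656728;  |Δ| = 0.256728
g(1.656728) = 0.011572
z3 = 1.656728 − 0.011572·(0.256728)/(0.425100) = 1.649739;  |Δ| = 0.006989
g(1.649739) = 0.000356
z4 = 1.649739 − 0.000356·(-0.006989)/(-0.011216) = 1.649517;  |Δ| = 0.000222
g(1.649517) = 0.000000
z5 = 1.649517 − 0.000000·(-0.000222)/(-0.000356) = 1.649517;  |Δ| = 0.000000
|z5 − z4| = 0.000000 < 10^{-4}

n = 5, z_n = 1.6495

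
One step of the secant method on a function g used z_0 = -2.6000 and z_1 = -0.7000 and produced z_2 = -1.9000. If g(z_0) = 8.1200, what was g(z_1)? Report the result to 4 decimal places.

The secant line through (-2.6000, 8.1200) and (-0.7000, g(z_1)) crosses zero at z_2 = -1.9000.
So (-2.6000, 8.1200), (-0.7000, g(z_1)), (-1.9000, 0) are collinear:
g(z_1) = 8.1200 · (-0.7000 − (-1.9000)) / (-2.6000 − (-1.9000)) = 8.1200 · (1.200000)/(-0.700000) = -13.920000

-13.9200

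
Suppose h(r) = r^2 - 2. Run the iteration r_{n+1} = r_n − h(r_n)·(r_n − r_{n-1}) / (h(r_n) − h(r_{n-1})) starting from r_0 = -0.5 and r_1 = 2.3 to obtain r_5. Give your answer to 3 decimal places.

h(-0.5) = -1.75000, h(2.3) = 3.29000
r_2 = 2.30000 − 3.29000·(2.30000 − (-0.50000)) / (3.29000 − (-1.75000)) = 2.30000 − (9.21200)/(5.04000) = 0.47222
h(0.47222) = -1.77701
r_3 = 0.47222 − (-1.77701)·(0.47222 − 2.30000) / (-1.77701 − 3.29000) = 0.47222 − (3.24797)/(-5.06701) = 1.11323
h(1.11323) = -0.76073
r_4 = 1.11323 − (-0.76073)·(1.11323 − 0.47222) / (-0.76073 − (-1.77701)) = 1.11323 − (-0.48763)/(1.01628) = 1.59304
h(1.59304) = 0.53779
r_5 = 1.59304 − 0.53779·(1.59304 − 1.11323) / (0.53779 − (-0.76073)) = 1.59304 − (0.25804)/(1.29852) = 1.39432

1.394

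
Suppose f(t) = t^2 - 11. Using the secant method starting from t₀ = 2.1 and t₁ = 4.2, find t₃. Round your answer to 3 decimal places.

f(2.1) = -6.59000, f(4.2) = 6.64000
t₂ = 4.20000 − 6.64000·(4.20000 − 2.10000) / (6.64000 − (-6.59000)) = 4.20000 − (13.94400)/(13.23000) = 3.14603
f(3.14603) = -1.10248
t₃ = 3.14603 − (-1.10248)·(3.14603 − 4.20000) / (-1.10248 − 6.64000) = 3.14603 − (1.16198)/(-7.74248) = 3.29611

3.296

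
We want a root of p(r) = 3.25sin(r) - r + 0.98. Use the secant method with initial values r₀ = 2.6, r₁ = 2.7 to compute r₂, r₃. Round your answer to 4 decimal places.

2.6143, 2.6146

p(2.6) = 0.055379, p(2.7) = -0.331015
r₂ = 2.700000 − (-0.331015)·(2.700000 − 2.600000) / (-0.331015 − 0.055379) = 2.700000 − (-0.033102)/(-0.386395) = 2.614332
p(2.614332) = 0.000962
r₃ = 2.614332 − 0.000962·(2.614332 − 2.700000) / (0.000962 − (-0.331015)) = 2.614332 − (-0.000082)/(0.331978) = 2.614581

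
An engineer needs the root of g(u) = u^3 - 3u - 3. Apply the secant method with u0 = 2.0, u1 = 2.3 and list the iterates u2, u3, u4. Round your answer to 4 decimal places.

2.0918, 2.1025, 2.1038

g(2.0) = -1.000000, g(2.3) = 2.267000
u2 = 2.300000 − 2.267000·(2.300000 − 2.000000) / (2.267000 − (-1.000000)) = 2.300000 − (0.680100)/(3.267000) = 2.091827
g(2.091827) = -0.122186
u3 = 2.091827 − (-0.122186)·(2.091827 − 2.300000) / (-0.122186 − 2.267000) = 2.091827 − (0.025436)/(-2.389186) = 2.102474
g(2.102474) = -0.013657
u4 = 2.102474 − (-0.013657)·(2.102474 − 2.091827) / (-0.013657 − (-0.122186)) = 2.102474 − (-0.000145)/(0.108529) = 2.103813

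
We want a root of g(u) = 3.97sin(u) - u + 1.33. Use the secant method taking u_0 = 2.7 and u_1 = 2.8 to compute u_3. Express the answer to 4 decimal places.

g(2.7) = 0.326698, g(2.8) = -0.140097
u_2 = 2.800000 − (-0.140097)·(2.800000 − 2.700000) / (-0.140097 − 0.326698) = 2.800000 − (-0.014010)/(-0.466795) = 2.769987
g(2.769987) = 0.001565
u_3 = 2.769987 − 0.001565·(2.769987 − 2.800000) / (0.001565 − (-0.140097)) = 2.769987 − (-0.000047)/(0.141662) = 2.770319

2.7703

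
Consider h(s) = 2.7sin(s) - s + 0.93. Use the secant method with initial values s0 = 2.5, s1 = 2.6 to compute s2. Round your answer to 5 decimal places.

2.51416

h(2.5) = 0.0458748, h(2.6) = -0.2781463
s2 = 2.6000000 − (-0.2781463)·(2.6000000 − 2.5000000) / (-0.2781463 − 0.0458748) = 2.6000000 − (-0.0278146)/(-0.3240211) = 2.5141580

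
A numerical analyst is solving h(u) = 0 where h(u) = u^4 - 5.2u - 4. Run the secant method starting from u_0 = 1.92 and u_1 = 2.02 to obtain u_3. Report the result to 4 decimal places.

1.9367

h(1.92) = -0.394455, h(2.02) = 2.145664
u_2 = 2.020000 − 2.145664·(2.020000 − 1.920000) / (2.145664 − (-0.394455)) = 2.020000 − (0.214566)/(2.540119) = 1.935529
h(1.935529) = -0.030193
u_3 = 1.935529 − (-0.030193)·(1.935529 − 2.020000) / (-0.030193 − 2.145664) = 1.935529 − (0.002550)/(-2.175857) = 1.936701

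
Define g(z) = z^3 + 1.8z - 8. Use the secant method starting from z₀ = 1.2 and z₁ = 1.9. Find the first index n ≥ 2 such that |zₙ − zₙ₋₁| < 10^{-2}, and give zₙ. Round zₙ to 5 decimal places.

g(1.2) = -4.1120000, g(1.9) = 2.2790000
z₂ = 1.9000000 − 2.2790000·(0.7000000)/(6.3910000) = 1.6503834;  |Δ| = 0.2496166
g(1.6503834) = -0.5340532
z₃ = 1.6503834 − (-0.5340532)·(-0.2496166)/(-2.8130532) = 1.6977726;  |Δ| = 0.0473893
g(1.6977726) = -0.0502952
z₄ = 1.6977726 − (-0.0502952)·(0.0473893)/(0.4837580) = 1.7026996;  |Δ| = 0.0049270
|z₄ − z₃| = 0.0049270 < 10^{-2}

n = 4, zₙ = 1.70270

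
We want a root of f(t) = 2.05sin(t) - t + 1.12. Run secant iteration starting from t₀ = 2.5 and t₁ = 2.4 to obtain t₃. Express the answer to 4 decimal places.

f(2.5) = -0.153132, f(2.4) = 0.104700
t₂ = 2.400000 − 0.104700·(2.400000 − 2.500000) / (0.104700 − (-0.153132)) = 2.400000 − (-0.010470)/(0.257832) = 2.440608
f(2.440608) = 0.001582
t₃ = 2.440608 − 0.001582·(2.440608 − 2.400000) / (0.001582 − 0.104700) = 2.440608 − (0.000064)/(-0.103117) = 2.441231

2.4412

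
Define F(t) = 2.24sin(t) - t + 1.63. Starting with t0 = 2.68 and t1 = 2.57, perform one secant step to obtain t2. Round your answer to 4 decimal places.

2.6622

F(2.68) = -0.052361, F(2.57) = 0.271778
t2 = 2.570000 − 0.271778·(2.570000 − 2.680000) / (0.271778 − (-0.052361)) = 2.570000 − (-0.029896)/(0.324139) = 2.662231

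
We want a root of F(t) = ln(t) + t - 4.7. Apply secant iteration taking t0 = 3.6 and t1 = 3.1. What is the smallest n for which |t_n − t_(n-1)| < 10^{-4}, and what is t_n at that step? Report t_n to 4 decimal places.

n = 4, t_n = 3.4590

F(3.6) = 0.180934, F(3.1) = -0.468598
t2 = 3.100000 − (-0.468598)·(-0.500000)/(-0.649532) = 3.460720;  |Δ| = 0.360720
F(3.460720) = 0.002196
t3 = 3.460720 − 0.002196·(0.360720)/(0.470794) = 3.459037;  |Δ| = 0.001683
F(3.459037) = 0.000027
t4 = 3.459037 − 0.000027·(-0.001683)/(-0.002169) = 3.459016;  |Δ| = 0.000021
|t4 − t3| = 0.000021 < 10^{-4}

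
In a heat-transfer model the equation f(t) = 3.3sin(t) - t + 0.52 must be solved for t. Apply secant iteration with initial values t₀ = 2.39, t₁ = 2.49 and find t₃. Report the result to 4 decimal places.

2.4986

f(2.39) = 0.383251, f(2.49) = 0.031297
t₂ = 2.490000 − 0.031297·(2.490000 − 2.390000) / (0.031297 − 0.383251) = 2.490000 − (0.003130)/(-0.351954) = 2.498892
f(2.498892) = -0.001007
t₃ = 2.498892 − (-0.001007)·(2.498892 − 2.490000) / (-0.001007 − 0.031297) = 2.498892 − (-0.000009)/(-0.032303) = 2.498615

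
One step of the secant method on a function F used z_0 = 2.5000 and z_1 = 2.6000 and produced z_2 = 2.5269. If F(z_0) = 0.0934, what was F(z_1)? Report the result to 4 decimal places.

-0.2538

The secant line through (2.5000, 0.0934) and (2.6000, F(z_1)) crosses zero at z_2 = 2.5269.
So (2.5000, 0.0934), (2.6000, F(z_1)), (2.5269, 0) are collinear:
F(z_1) = 0.0934 · (2.6000 − 2.5269) / (2.5000 − 2.5269) = 0.0934 · (0.073100)/(-0.026900) = -0.253812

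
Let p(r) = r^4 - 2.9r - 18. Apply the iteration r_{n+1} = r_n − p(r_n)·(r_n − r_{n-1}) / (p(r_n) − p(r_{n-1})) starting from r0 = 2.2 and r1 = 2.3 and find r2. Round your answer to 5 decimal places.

p(2.2) = -0.9544000, p(2.3) = 3.3141000
r2 = 2.3000000 − 3.3141000·(2.3000000 − 2.2000000) / (3.3141000 − (-0.9544000)) = 2.3000000 − (0.3314100)/(4.2685000) = 2.2223591

2.22236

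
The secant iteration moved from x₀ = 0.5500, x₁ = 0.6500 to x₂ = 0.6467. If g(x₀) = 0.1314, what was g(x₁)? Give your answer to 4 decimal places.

-0.0045

The secant line through (0.5500, 0.1314) and (0.6500, g(x₁)) crosses zero at x₂ = 0.6467.
So (0.5500, 0.1314), (0.6500, g(x₁)), (0.6467, 0) are collinear:
g(x₁) = 0.1314 · (0.6500 − 0.6467) / (0.5500 − 0.6467) = 0.1314 · (0.003300)/(-0.096700) = -0.004484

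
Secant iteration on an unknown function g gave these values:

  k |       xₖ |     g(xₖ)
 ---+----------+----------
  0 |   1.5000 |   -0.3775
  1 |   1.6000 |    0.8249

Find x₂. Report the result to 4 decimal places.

x₂ = 1.6000 − 0.8249·(1.6000 − 1.5000) / (0.8249 − (-0.3775))
   = 1.6000 − (0.082490)/(1.202400) = 1.531396

1.5314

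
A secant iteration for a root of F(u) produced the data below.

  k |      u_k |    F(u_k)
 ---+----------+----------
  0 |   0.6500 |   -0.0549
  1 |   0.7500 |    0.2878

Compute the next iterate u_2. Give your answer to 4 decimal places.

u_2 = 0.7500 − 0.2878·(0.7500 − 0.6500) / (0.2878 − (-0.0549))
   = 0.7500 − (0.028780)/(0.342700) = 0.666020

0.6660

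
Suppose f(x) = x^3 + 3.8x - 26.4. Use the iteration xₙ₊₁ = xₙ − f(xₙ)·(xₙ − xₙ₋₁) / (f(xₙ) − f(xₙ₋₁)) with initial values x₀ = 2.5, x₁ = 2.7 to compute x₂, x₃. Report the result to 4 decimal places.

2.5529, 2.5554

f(2.5) = -1.275000, f(2.7) = 3.543000
x₂ = 2.700000 − 3.543000·(2.700000 − 2.500000) / (3.543000 − (-1.275000)) = 2.700000 − (0.708600)/(4.818000) = 2.552927
f(2.552927) = -0.060349
x₃ = 2.552927 − (-0.060349)·(2.552927 − 2.700000) / (-0.060349 − 3.543000) = 2.552927 − (0.008876)/(-3.603349) = 2.555390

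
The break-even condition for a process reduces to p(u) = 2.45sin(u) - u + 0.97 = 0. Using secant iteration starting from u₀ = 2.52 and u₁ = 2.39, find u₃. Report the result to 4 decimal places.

2.4784

p(2.52) = -0.123290, p(2.39) = 0.252868
u₂ = 2.390000 − 0.252868·(2.390000 − 2.520000) / (0.252868 − (-0.123290)) = 2.390000 − (-0.032873)/(0.376158) = 2.477391
p(2.477391) = 0.002864
u₃ = 2.477391 − 0.002864·(2.477391 − 2.390000) / (0.002864 − 0.252868) = 2.477391 − (0.000250)/(-0.250004) = 2.478392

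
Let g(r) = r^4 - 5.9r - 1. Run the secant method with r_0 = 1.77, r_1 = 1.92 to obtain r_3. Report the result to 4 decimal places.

g(1.77) = -1.627938, g(1.92) = 1.261545
r_2 = 1.920000 − 1.261545·(1.920000 − 1.770000) / (1.261545 − (-1.627938)) = 1.920000 − (0.189232)/(2.889483) = 1.854510
g(1.854510) = -0.113459
r_3 = 1.854510 − (-0.113459)·(1.854510 − 1.920000) / (-0.113459 − 1.261545) = 1.854510 − (0.007430)/(-1.375004) = 1.859914

1.8599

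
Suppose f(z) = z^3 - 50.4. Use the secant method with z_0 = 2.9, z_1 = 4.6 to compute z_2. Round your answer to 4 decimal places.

3.5062

f(2.9) = -26.011000, f(4.6) = 46.936000
z_2 = 4.600000 − 46.936000·(4.600000 − 2.900000) / (46.936000 − (-26.011000)) = 4.600000 − (79.791200)/(72.947000) = 3.506176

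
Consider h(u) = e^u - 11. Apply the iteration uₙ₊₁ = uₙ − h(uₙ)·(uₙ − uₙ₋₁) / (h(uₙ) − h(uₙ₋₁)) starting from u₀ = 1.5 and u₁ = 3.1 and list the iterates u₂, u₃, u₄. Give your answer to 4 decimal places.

h(1.5) = -6.518311, h(3.1) = 11.197951
u₂ = 3.100000 − 11.197951·(3.100000 − 1.500000) / (11.197951 − (-6.518311)) = 3.100000 − (17.916722)/(17.716262) = 2.088685
h(2.088685) = -2.925710
u₃ = 2.088685 − (-2.925710)·(2.088685 − 3.100000) / (-2.925710 − 11.197951) = 2.088685 − (2.958814)/(-14.123661) = 2.298178
h(2.298178) = -1.043970
u₄ = 2.298178 − (-1.043970)·(2.298178 − 2.088685) / (-1.043970 − (-2.925710)) = 2.298178 − (-0.218705)/(1.881740) = 2.414403

2.0887, 2.2982, 2.4144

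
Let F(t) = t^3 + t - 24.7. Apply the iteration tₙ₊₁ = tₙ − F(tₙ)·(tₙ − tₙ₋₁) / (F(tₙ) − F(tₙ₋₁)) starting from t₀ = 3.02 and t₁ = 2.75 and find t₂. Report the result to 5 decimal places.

2.79437

F(3.02) = 5.8636080, F(2.75) = -1.1531250
t₂ = 2.7500000 − (-1.1531250)·(2.7500000 − 3.0200000) / (-1.1531250 − 5.8636080) = 2.7500000 − (0.3113437)/(-7.0167330) = 2.7943716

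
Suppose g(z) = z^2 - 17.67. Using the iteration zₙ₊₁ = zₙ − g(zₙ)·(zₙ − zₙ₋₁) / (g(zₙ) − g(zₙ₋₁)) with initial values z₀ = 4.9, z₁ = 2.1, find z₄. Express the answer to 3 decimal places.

4.202

g(4.9) = 6.34000, g(2.1) = -13.26000
z₂ = 2.10000 − (-13.26000)·(2.10000 − 4.90000) / (-13.26000 − 6.34000) = 2.10000 − (37.12800)/(-19.60000) = 3.99429
g(3.99429) = -1.71568
z₃ = 3.99429 − (-1.71568)·(3.99429 − 2.10000) / (-1.71568 − (-13.26000)) = 3.99429 − (-3.24999)/(11.54432) = 4.27581
g(4.27581) = 0.61254
z₄ = 4.27581 − 0.61254·(4.27581 − 3.99429) / (0.61254 − (-1.71568)) = 4.27581 − (0.17244)/(2.32822) = 4.20174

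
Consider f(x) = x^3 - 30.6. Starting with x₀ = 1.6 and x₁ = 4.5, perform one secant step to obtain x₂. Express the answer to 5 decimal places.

2.48317

f(1.6) = -26.5040000, f(4.5) = 60.5250000
x₂ = 4.5000000 − 60.5250000·(4.5000000 − 1.6000000) / (60.5250000 − (-26.5040000)) = 4.5000000 − (175.5225000)/(87.0290000) = 2.4831723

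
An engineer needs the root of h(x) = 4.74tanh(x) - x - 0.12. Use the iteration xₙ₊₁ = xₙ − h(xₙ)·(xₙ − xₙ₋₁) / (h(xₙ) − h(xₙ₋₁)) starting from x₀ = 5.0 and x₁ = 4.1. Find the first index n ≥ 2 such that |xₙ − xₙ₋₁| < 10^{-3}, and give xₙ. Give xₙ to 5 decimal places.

h(5.0) = -0.3804304, h(4.1) = 0.5173970
x₂ = 4.1000000 − 0.5173970·(-0.9000000)/(0.8978274) = 4.6186490;  |Δ| = 0.5186490
h(4.6186490) = 0.0004283
x₃ = 4.6186490 − 0.0004283·(0.5186490)/(-0.5169687) = 4.6190787;  |Δ| = 0.0004297
|x₃ − x₂| = 0.0004297 < 10^{-3}

n = 3, xₙ = 4.61908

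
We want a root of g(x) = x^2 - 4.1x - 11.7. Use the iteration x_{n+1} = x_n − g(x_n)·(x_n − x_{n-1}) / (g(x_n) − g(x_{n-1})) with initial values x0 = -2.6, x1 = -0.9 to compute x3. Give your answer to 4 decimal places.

-1.9515

g(-2.6) = 5.720000, g(-0.9) = -7.200000
x2 = -0.900000 − (-7.200000)·(-0.900000 − (-2.600000)) / (-7.200000 − 5.720000) = -0.900000 − (-12.240000)/(-12.920000) = -1.847368
g(-1.847368) = -0.713019
x3 = -1.847368 − (-0.713019)·(-1.847368 − (-0.900000)) / (-0.713019 − (-7.200000)) = -1.847368 − (0.675492)/(6.486981) = -1.951499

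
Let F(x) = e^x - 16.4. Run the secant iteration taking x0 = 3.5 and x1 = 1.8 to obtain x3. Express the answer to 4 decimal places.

F(3.5) = 16.715452, F(1.8) = -10.350353
x2 = 1.800000 − (-10.350353)·(1.800000 − 3.500000) / (-10.350353 − 16.715452) = 1.800000 − (17.595599)/(-27.065804) = 2.450104
F(2.450104) = -4.810443
x3 = 2.450104 − (-4.810443)·(2.450104 − 1.800000) / (-4.810443 − (-10.350353)) = 2.450104 − (-3.127290)/(5.539909) = 3.014606

3.0146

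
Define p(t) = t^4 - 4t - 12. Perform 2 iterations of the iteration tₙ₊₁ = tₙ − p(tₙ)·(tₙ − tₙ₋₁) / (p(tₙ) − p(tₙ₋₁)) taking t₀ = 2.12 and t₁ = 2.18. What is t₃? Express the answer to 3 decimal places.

p(2.12) = -0.28037, p(2.18) = 1.86531
t₂ = 2.18000 − 1.86531·(2.18000 − 2.12000) / (1.86531 − (-0.28037)) = 2.18000 − (0.11192)/(2.14567) = 2.12784
p(2.12784) = -0.01126
t₃ = 2.12784 − (-0.01126)·(2.12784 − 2.18000) / (-0.01126 − 1.86531) = 2.12784 − (0.00059)/(-1.87657) = 2.12815

2.128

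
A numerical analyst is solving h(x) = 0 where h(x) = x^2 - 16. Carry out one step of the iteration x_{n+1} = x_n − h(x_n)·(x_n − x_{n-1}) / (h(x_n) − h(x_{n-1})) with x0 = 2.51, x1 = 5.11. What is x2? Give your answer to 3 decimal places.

3.783

h(2.51) = -9.69990, h(5.11) = 10.11210
x2 = 5.11000 − 10.11210·(5.11000 − 2.51000) / (10.11210 − (-9.69990)) = 5.11000 − (26.29146)/(19.81200) = 3.78295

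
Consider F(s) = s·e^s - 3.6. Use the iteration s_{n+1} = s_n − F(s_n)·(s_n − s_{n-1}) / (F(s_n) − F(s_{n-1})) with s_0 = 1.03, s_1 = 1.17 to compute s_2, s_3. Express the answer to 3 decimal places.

1.143, 1.145

F(1.03) = -0.71490, F(1.17) = 0.16973
s_2 = 1.17000 − 0.16973·(1.17000 − 1.03000) / (0.16973 − (-0.71490)) = 1.17000 − (0.02376)/(0.88463) = 1.14314
F(1.14314) = -0.01443
s_3 = 1.14314 − (-0.01443)·(1.14314 − 1.17000) / (-0.01443 − 0.16973) = 1.14314 − (0.00039)/(-0.18416) = 1.14524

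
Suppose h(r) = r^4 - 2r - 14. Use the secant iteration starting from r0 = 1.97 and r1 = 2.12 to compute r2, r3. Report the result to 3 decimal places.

2.059, 2.063

h(1.97) = -2.87862, h(2.12) = 1.95963
r2 = 2.12000 − 1.95963·(2.12000 − 1.97000) / (1.95963 − (-2.87862)) = 2.12000 − (0.29394)/(4.83825) = 2.05925
h(2.05925) = -0.13671
r3 = 2.05925 − (-0.13671)·(2.05925 − 2.12000) / (-0.13671 − 1.95963) = 2.05925 − (0.00831)/(-2.09635) = 2.06321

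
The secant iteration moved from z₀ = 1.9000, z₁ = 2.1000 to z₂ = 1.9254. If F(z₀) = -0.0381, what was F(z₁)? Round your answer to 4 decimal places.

The secant line through (1.9000, -0.0381) and (2.1000, F(z₁)) crosses zero at z₂ = 1.9254.
So (1.9000, -0.0381), (2.1000, F(z₁)), (1.9254, 0) are collinear:
F(z₁) = -0.0381 · (2.1000 − 1.9254) / (1.9000 − 1.9254) = -0.0381 · (0.174600)/(-0.025400) = 0.261900

0.2619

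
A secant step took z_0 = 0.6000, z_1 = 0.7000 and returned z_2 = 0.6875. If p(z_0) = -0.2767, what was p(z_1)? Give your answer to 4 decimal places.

0.0395

The secant line through (0.6000, -0.2767) and (0.7000, p(z_1)) crosses zero at z_2 = 0.6875.
So (0.6000, -0.2767), (0.7000, p(z_1)), (0.6875, 0) are collinear:
p(z_1) = -0.2767 · (0.7000 − 0.6875) / (0.6000 − 0.6875) = -0.2767 · (0.012500)/(-0.087500) = 0.039529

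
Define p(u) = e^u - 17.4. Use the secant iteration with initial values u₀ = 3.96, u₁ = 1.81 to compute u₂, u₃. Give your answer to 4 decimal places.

p(3.96) = 35.057326, p(1.81) = -11.289553
u₂ = 1.810000 − (-11.289553)·(1.810000 − 3.960000) / (-11.289553 − 35.057326) = 1.810000 − (24.272538)/(-46.346879) = 2.333715
p(2.333715) = -7.083809
u₃ = 2.333715 − (-7.083809)·(2.333715 − 1.810000) / (-7.083809 − (-11.289553)) = 2.333715 − (-3.709894)/(4.205744) = 3.215816

2.3337, 3.2158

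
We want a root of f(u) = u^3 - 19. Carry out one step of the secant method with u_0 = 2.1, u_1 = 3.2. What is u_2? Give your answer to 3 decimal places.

2.556

f(2.1) = -9.73900, f(3.2) = 13.76800
u_2 = 3.20000 − 13.76800·(3.20000 − 2.10000) / (13.76800 − (-9.73900)) = 3.20000 − (15.14480)/(23.50700) = 2.55573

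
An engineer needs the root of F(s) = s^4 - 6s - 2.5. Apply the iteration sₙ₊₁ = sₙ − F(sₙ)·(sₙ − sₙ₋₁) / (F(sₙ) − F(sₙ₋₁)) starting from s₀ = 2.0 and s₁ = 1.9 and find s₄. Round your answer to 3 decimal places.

F(2.0) = 1.50000, F(1.9) = -0.86790
s₂ = 1.90000 − (-0.86790)·(1.90000 − 2.00000) / (-0.86790 − 1.50000) = 1.90000 − (0.08679)/(-2.36790) = 1.93665
F(1.93665) = -0.05274
s₃ = 1.93665 − (-0.05274)·(1.93665 − 1.90000) / (-0.05274 − (-0.86790)) = 1.93665 − (-0.00193)/(0.81516) = 1.93902
F(1.93902) = 0.00206
s₄ = 1.93902 − 0.00206·(1.93902 − 1.93665) / (0.00206 − (-0.05274)) = 1.93902 − (0.00000)/(0.05480) = 1.93893

1.939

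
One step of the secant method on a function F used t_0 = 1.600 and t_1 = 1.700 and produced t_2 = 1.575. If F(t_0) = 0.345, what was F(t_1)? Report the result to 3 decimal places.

The secant line through (1.600, 0.345) and (1.700, F(t_1)) crosses zero at t_2 = 1.575.
So (1.600, 0.345), (1.700, F(t_1)), (1.575, 0) are collinear:
F(t_1) = 0.345 · (1.700 − 1.575) / (1.600 − 1.575) = 0.345 · (0.12500)/(0.02500) = 1.72500

1.725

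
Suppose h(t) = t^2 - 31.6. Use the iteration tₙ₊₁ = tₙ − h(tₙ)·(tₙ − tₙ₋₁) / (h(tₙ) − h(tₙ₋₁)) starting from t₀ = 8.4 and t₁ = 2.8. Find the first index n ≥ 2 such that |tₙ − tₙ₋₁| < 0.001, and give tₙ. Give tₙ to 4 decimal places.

h(8.4) = 38.960000, h(2.8) = -23.760000
t₂ = 2.800000 − (-23.760000)·(-5.600000)/(-62.720000) = 4.921429;  |Δ| = 2.121429
h(4.921429) = -7.379541
t₃ = 4.921429 − (-7.379541)·(2.121429)/(16.380459) = 5.877151;  |Δ| = 0.955722
h(5.877151) = 2.940901
t₄ = 5.877151 − 2.940901·(0.955722)/(10.320442) = 5.604809;  |Δ| = 0.272342
h(5.604809) = -0.186113
t₅ = 5.604809 − (-0.186113)·(-0.272342)/(-3.127014) = 5.621018;  |Δ| = 0.016209
h(5.621018) = -0.004152
t₆ = 5.621018 − (-0.004152)·(0.016209)/(0.181961) = 5.621388;  |Δ| = 0.000370
|t₆ − t₅| = 0.000370 < 0.001

n = 6, tₙ = 5.6214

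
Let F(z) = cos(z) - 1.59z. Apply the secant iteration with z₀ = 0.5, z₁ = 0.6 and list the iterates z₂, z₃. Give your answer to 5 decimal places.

F(0.5) = 0.0825826, F(0.6) = -0.1286644
z₂ = 0.6000000 − (-0.1286644)·(0.6000000 − 0.5000000) / (-0.1286644 − 0.0825826) = 0.6000000 − (-0.0128664)/(-0.2112469) = 0.5390929
F(0.5390929) = 0.0010170
z₃ = 0.5390929 − 0.0010170·(0.5390929 − 0.6000000) / (0.0010170 − (-0.1286644)) = 0.5390929 − (-0.0000619)/(0.1296814) = 0.5395705

0.53909, 0.53957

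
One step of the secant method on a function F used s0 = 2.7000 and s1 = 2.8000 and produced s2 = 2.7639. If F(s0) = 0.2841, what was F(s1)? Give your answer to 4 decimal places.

-0.1605

The secant line through (2.7000, 0.2841) and (2.8000, F(s1)) crosses zero at s2 = 2.7639.
So (2.7000, 0.2841), (2.8000, F(s1)), (2.7639, 0) are collinear:
F(s1) = 0.2841 · (2.8000 − 2.7639) / (2.7000 − 2.7639) = 0.2841 · (0.036100)/(-0.063900) = -0.160501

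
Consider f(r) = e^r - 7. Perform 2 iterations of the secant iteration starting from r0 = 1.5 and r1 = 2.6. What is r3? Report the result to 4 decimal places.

1.9051

f(1.5) = -2.518311, f(2.6) = 6.463738
r2 = 2.600000 − 6.463738·(2.600000 − 1.500000) / (6.463738 − (-2.518311)) = 2.600000 − (7.110112)/(8.982049) = 1.808409
f(1.808409) = -0.899268
r3 = 1.808409 − (-0.899268)·(1.808409 − 2.600000) / (-0.899268 − 6.463738) = 1.808409 − (0.711853)/(-7.363006) = 1.905088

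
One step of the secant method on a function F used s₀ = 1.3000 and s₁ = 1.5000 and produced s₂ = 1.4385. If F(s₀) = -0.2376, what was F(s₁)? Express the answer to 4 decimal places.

0.1055

The secant line through (1.3000, -0.2376) and (1.5000, F(s₁)) crosses zero at s₂ = 1.4385.
So (1.3000, -0.2376), (1.5000, F(s₁)), (1.4385, 0) are collinear:
F(s₁) = -0.2376 · (1.5000 − 1.4385) / (1.3000 − 1.4385) = -0.2376 · (0.061500)/(-0.138500) = 0.105505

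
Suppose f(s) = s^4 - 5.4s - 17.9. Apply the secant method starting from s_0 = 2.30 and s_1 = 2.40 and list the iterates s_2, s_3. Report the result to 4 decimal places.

f(2.30) = -2.335900, f(2.40) = 2.317600
s_2 = 2.400000 − 2.317600·(2.400000 − 2.300000) / (2.317600 − (-2.335900)) = 2.400000 − (0.231760)/(4.653500) = 2.350197
f(2.350197) = -0.082847
s_3 = 2.350197 − (-0.082847)·(2.350197 − 2.400000) / (-0.082847 − 2.317600) = 2.350197 − (0.004126)/(-2.400447) = 2.351915

2.3502, 2.3519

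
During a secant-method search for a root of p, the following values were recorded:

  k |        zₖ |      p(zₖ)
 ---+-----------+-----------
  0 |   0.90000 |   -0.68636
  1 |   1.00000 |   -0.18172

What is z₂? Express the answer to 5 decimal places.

1.03601

z₂ = 1.00000 − (-0.18172)·(1.00000 − 0.90000) / (-0.18172 − (-0.68636))
   = 1.00000 − (-0.0181720)/(0.5046400) = 1.0360098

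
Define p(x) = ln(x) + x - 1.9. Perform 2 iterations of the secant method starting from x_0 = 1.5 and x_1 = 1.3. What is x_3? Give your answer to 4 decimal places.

1.4967

p(1.5) = 0.005465, p(1.3) = -0.337636
x_2 = 1.300000 − (-0.337636)·(1.300000 − 1.500000) / (-0.337636 − 0.005465) = 1.300000 − (0.067527)/(-0.343101) = 1.496814
p(1.496814) = 0.000153
x_3 = 1.496814 − 0.000153·(1.496814 − 1.300000) / (0.000153 − (-0.337636)) = 1.496814 − (0.000030)/(0.337789) = 1.496725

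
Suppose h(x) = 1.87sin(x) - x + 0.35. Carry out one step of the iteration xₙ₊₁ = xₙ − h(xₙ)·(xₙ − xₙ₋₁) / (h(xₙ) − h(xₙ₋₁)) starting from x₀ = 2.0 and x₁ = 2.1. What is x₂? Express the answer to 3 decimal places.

h(2.0) = 0.05039, h(2.1) = -0.13580
x₂ = 2.10000 − (-0.13580)·(2.10000 − 2.00000) / (-0.13580 − 0.05039) = 2.10000 − (-0.01358)/(-0.18618) = 2.02706

2.027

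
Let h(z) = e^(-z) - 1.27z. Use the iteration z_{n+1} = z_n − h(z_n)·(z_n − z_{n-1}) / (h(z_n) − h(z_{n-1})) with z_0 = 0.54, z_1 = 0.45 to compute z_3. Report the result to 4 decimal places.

h(0.54) = -0.103052, h(0.45) = 0.066128
z_2 = 0.450000 − 0.066128·(0.450000 − 0.540000) / (0.066128 − (-0.103052)) = 0.450000 − (-0.005952)/(0.169180) = 0.485179
h(0.485179) = -0.000590
z_3 = 0.485179 − (-0.000590)·(0.485179 − 0.450000) / (-0.000590 − 0.066128) = 0.485179 − (-0.000021)/(-0.066718) = 0.484868

0.4849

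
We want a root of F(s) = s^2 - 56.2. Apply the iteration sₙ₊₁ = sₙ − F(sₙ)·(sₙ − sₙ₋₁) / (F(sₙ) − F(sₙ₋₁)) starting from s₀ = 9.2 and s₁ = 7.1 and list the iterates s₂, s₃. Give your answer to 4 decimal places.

F(9.2) = 28.440000, F(7.1) = -5.790000
s₂ = 7.100000 − (-5.790000)·(7.100000 − 9.200000) / (-5.790000 − 28.440000) = 7.100000 − (12.159000)/(-34.230000) = 7.455215
F(7.455215) = -0.619773
s₃ = 7.455215 − (-0.619773)·(7.455215 − 7.100000) / (-0.619773 − (-5.790000)) = 7.455215 − (-0.220153)/(5.170227) = 7.497796

7.4552, 7.4978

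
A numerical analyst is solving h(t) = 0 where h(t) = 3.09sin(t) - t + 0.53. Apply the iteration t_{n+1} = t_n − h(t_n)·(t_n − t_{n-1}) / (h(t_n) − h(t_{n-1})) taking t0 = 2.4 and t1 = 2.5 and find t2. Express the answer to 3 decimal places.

2.464

h(2.4) = 0.21718, h(2.5) = -0.12072
t2 = 2.50000 − (-0.12072)·(2.50000 − 2.40000) / (-0.12072 − 0.21718) = 2.50000 − (-0.01207)/(-0.33790) = 2.46427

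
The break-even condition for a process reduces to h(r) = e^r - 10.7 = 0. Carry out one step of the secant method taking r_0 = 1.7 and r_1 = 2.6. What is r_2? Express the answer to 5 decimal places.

h(1.7) = -5.2260526, h(2.6) = 2.7637380
r_2 = 2.6000000 − 2.7637380·(2.6000000 − 1.7000000) / (2.7637380 − (-5.2260526)) = 2.6000000 − (2.4873642)/(7.9897906) = 2.2886822

2.28868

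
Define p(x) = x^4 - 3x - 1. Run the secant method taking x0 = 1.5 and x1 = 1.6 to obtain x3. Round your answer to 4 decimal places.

1.5394

p(1.5) = -0.437500, p(1.6) = 0.753600
x2 = 1.600000 − 0.753600·(1.600000 − 1.500000) / (0.753600 − (-0.437500)) = 1.600000 − (0.075360)/(1.191100) = 1.536731
p(1.536731) = -0.033314
x3 = 1.536731 − (-0.033314)·(1.536731 − 1.600000) / (-0.033314 − 0.753600) = 1.536731 − (0.002108)/(-0.786914) = 1.539409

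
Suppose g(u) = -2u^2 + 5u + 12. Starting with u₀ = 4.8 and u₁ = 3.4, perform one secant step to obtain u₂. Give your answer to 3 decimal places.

3.916

g(4.8) = -10.08000, g(3.4) = 5.88000
u₂ = 3.40000 − 5.88000·(3.40000 − 4.80000) / (5.88000 − (-10.08000)) = 3.40000 − (-8.23200)/(15.96000) = 3.91579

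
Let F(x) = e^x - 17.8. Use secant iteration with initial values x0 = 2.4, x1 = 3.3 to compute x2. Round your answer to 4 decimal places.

F(2.4) = -6.776824, F(3.3) = 9.312639
x2 = 3.300000 − 9.312639·(3.300000 − 2.400000) / (9.312639 − (-6.776824)) = 3.300000 − (8.381375)/(16.089463) = 2.779077

2.7791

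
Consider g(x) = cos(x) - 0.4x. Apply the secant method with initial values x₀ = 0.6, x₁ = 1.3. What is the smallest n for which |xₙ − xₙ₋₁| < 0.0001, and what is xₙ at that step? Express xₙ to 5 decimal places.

n = 5, xₙ = 1.11051

g(0.6) = 0.5853356, g(1.3) = -0.2525012
x₂ = 1.3000000 − (-0.2525012)·(0.7000000)/(-0.8378368) = 1.0890391;  |Δ| = 0.2109609
g(1.0890391) = 0.0277215
x₃ = 1.0890391 − 0.0277215·(-0.2109609)/(0.2802227) = 1.1099087;  |Δ| = 0.0208697
g(1.1099087) = 0.0007798
x₄ = 1.1099087 − 0.0007798·(0.0208697)/(-0.0269417) = 1.1105128;  |Δ| = 0.0006040
g(1.1105128) = -0.0000029
x₅ = 1.1105128 − (-0.0000029)·(0.0006040)/(-0.0007827) = 1.1105105;  |Δ| = 0.0000023
|x₅ − x₄| = 0.0000023 < 0.0001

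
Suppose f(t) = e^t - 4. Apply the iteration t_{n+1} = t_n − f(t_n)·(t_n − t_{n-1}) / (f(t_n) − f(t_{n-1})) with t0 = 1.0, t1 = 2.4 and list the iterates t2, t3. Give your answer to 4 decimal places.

1.2161, 1.3130

f(1.0) = -1.281718, f(2.4) = 7.023176
t2 = 2.400000 − 7.023176·(2.400000 − 1.000000) / (7.023176 − (-1.281718)) = 2.400000 − (9.832447)/(8.304895) = 1.216066
f(1.216066) = -0.626111
t3 = 1.216066 − (-0.626111)·(1.216066 − 2.400000) / (-0.626111 − 7.023176) = 1.216066 − (0.741274)/(-7.649288) = 1.312974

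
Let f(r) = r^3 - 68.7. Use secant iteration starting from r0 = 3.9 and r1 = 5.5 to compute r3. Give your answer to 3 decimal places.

4.080

f(3.9) = -9.38100, f(5.5) = 97.67500
r2 = 5.50000 − 97.67500·(5.50000 − 3.90000) / (97.67500 − (-9.38100)) = 5.50000 − (156.28000)/(107.05600) = 4.04020
f(4.04020) = -2.75078
r3 = 4.04020 − (-2.75078)·(4.04020 − 5.50000) / (-2.75078 − 97.67500) = 4.04020 − (4.01558)/(-100.42578) = 4.08019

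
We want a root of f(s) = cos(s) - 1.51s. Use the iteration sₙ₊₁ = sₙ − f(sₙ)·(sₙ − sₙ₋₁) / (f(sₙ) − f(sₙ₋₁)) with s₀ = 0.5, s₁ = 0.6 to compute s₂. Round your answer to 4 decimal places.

0.5603

f(0.5) = 0.122583, f(0.6) = -0.080664
s₂ = 0.600000 − (-0.080664)·(0.600000 − 0.500000) / (-0.080664 − 0.122583) = 0.600000 − (-0.008066)/(-0.203247) = 0.560312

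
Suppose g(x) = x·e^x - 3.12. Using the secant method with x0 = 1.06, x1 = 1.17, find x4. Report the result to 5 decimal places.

g(1.06) = -0.0604468, g(1.17) = 0.6497314
x2 = 1.1700000 − 0.6497314·(1.1700000 − 1.0600000) / (0.6497314 − (-0.0604468)) = 1.1700000 − (0.0714705)/(0.7101781) = 1.0693626
g(1.0693626) = -0.0043885
x3 = 1.0693626 − (-0.0043885)·(1.0693626 − 1.1700000) / (-0.0043885 − 0.6497314) = 1.0693626 − (0.0004416)/(-0.6541199) = 1.0700378
g(1.0700378) = -0.0003157
x4 = 1.0700378 − (-0.0003157)·(1.0700378 − 1.0693626) / (-0.0003157 − (-0.0043885)) = 1.0700378 − (-0.0000002)/(0.0040728) = 1.0700902

1.07009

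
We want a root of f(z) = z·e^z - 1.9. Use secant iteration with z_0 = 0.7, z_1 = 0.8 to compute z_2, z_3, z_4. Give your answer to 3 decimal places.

f(0.7) = -0.49037, f(0.8) = -0.11957
z_2 = 0.80000 − (-0.11957)·(0.80000 − 0.70000) / (-0.11957 − (-0.49037)) = 0.80000 − (-0.01196)/(0.37081) = 0.83225
f(0.83225) = 0.01289
z_3 = 0.83225 − 0.01289·(0.83225 − 0.80000) / (0.01289 − (-0.11957)) = 0.83225 − (0.00042)/(0.13246) = 0.82911
f(0.82911) = -0.00029
z_4 = 0.82911 − (-0.00029)·(0.82911 − 0.83225) / (-0.00029 − 0.01289) = 0.82911 − (0.00000)/(-0.01319) = 0.82918

0.832, 0.829, 0.829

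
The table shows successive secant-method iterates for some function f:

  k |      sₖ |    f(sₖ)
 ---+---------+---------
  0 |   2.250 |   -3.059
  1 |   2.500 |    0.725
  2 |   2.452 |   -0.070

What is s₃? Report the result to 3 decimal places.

2.456

s₃ = 2.452 − (-0.070)·(2.452 − 2.500) / (-0.070 − 0.725)
   = 2.452 − (0.00336)/(-0.79500) = 2.45623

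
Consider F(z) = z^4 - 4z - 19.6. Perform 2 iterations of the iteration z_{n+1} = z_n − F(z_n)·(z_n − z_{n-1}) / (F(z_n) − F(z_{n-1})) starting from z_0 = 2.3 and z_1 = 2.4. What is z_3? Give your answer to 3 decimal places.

F(2.3) = -0.81590, F(2.4) = 3.97760
z_2 = 2.40000 − 3.97760·(2.40000 − 2.30000) / (3.97760 − (-0.81590)) = 2.40000 − (0.39776)/(4.79350) = 2.31702
F(2.31702) = -0.04637
z_3 = 2.31702 − (-0.04637)·(2.31702 − 2.40000) / (-0.04637 − 3.97760) = 2.31702 − (0.00385)/(-4.02397) = 2.31798

2.318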